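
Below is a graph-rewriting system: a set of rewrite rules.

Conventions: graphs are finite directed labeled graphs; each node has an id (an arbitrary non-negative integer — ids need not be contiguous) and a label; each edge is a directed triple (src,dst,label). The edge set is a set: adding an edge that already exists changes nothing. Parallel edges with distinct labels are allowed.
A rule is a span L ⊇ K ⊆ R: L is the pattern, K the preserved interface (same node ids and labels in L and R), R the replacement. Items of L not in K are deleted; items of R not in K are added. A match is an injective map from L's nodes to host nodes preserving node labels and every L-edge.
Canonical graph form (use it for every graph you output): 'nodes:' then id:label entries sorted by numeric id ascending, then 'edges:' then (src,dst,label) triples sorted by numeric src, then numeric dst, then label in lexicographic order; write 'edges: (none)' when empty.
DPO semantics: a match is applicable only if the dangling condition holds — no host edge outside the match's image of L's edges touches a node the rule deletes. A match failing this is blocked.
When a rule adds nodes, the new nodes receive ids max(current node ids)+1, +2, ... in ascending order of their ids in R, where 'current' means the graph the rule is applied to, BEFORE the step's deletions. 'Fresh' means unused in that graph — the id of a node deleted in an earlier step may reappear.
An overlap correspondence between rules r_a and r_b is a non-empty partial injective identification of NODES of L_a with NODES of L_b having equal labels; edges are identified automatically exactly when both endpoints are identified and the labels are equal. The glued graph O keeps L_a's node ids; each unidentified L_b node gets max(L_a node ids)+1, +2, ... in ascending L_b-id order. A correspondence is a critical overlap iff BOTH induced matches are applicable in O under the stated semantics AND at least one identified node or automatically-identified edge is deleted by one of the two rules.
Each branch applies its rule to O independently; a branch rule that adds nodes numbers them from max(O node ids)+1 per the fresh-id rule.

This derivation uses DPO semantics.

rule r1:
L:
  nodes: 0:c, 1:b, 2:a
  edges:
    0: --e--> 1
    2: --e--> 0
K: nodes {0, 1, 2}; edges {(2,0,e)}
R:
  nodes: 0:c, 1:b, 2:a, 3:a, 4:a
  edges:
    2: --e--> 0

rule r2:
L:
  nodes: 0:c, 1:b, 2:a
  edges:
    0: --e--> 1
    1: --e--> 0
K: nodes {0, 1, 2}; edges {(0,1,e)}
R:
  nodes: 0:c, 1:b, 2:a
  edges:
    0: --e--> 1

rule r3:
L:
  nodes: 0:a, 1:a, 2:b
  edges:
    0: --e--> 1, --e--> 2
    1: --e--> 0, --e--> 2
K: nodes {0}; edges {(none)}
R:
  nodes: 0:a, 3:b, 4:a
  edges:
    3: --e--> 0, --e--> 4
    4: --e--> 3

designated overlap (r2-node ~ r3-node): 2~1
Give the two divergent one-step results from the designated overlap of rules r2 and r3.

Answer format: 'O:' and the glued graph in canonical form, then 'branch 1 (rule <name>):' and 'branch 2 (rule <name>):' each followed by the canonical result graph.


O:
nodes: 0:c, 1:b, 2:a, 3:a, 4:b
edges: (0,1,e); (1,0,e); (2,3,e); (2,4,e); (3,2,e); (3,4,e)
branch 1 (rule r2):
nodes: 0:c, 1:b, 2:a, 3:a, 4:b
edges: (0,1,e); (2,3,e); (2,4,e); (3,2,e); (3,4,e)
branch 2 (rule r3):
nodes: 0:c, 1:b, 3:a, 5:b, 6:a
edges: (0,1,e); (1,0,e); (5,3,e); (5,6,e); (6,5,e)


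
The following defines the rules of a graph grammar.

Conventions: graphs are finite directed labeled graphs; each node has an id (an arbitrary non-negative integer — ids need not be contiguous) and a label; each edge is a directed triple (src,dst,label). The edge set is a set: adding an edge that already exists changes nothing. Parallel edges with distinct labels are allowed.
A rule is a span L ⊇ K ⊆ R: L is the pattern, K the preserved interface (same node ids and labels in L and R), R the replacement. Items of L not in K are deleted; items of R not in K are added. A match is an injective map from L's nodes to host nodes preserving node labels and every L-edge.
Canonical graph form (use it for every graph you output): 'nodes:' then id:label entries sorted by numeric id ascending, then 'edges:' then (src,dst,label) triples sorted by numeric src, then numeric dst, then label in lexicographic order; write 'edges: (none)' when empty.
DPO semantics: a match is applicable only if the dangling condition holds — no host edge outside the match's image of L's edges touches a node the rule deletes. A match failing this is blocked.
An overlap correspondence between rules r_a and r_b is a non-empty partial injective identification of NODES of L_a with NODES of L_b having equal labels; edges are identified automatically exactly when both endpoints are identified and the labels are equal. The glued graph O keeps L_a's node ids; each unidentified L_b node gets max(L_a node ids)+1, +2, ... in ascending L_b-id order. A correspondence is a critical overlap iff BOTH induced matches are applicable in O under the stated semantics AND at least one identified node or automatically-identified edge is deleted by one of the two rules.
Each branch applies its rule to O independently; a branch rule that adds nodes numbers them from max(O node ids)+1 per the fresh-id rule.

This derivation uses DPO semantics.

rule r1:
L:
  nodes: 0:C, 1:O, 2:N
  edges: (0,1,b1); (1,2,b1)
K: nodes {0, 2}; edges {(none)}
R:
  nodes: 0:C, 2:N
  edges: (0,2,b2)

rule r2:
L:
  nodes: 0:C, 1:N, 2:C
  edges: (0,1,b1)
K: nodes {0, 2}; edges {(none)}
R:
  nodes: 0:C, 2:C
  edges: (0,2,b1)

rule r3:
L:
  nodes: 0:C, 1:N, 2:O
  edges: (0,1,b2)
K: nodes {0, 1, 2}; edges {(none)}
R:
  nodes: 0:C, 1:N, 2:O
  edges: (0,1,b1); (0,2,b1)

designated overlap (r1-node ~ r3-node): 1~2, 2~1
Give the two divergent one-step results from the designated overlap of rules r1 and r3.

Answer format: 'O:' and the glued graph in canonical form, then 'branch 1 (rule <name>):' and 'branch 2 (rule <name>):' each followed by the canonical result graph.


O:
nodes: 0:C, 1:O, 2:N, 3:C
edges: (0,1,b1); (1,2,b1); (3,2,b2)
branch 1 (rule r1):
nodes: 0:C, 2:N, 3:C
edges: (0,2,b2); (3,2,b2)
branch 2 (rule r3):
nodes: 0:C, 1:O, 2:N, 3:C
edges: (0,1,b1); (1,2,b1); (3,1,b1); (3,2,b1)


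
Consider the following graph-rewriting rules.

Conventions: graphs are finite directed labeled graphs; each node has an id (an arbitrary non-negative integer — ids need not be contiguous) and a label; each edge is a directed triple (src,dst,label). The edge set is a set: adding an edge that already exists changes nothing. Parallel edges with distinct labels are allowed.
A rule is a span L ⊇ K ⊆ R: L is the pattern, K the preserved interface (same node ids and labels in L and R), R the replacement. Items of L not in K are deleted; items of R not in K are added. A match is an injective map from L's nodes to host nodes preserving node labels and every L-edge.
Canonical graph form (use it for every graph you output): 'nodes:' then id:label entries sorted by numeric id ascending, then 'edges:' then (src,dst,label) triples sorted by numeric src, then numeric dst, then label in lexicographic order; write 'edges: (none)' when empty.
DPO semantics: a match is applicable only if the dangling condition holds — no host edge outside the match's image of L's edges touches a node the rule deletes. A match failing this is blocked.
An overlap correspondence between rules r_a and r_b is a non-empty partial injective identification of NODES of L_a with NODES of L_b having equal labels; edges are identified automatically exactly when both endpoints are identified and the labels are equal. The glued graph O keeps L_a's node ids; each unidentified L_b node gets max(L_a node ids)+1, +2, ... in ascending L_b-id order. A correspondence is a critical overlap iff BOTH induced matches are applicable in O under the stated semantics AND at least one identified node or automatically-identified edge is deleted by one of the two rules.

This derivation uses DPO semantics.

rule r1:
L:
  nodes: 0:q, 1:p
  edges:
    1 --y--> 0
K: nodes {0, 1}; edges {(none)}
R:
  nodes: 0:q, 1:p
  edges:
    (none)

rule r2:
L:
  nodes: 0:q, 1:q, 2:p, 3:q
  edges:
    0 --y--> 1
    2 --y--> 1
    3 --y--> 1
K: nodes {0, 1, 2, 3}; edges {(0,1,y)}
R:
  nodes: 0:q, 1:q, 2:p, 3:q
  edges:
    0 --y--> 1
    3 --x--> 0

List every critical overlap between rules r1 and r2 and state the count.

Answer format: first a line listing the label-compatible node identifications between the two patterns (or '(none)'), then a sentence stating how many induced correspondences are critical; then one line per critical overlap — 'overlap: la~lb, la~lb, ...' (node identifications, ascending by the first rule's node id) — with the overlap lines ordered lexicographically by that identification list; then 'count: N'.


label-compatible node identifications between L(r1) and L(r2): 0~0, 0~1, 0~3, 1~2
1 of the induced correspondences is a critical overlap of r1 and r2.
overlap: 0~1, 1~2
count: 1


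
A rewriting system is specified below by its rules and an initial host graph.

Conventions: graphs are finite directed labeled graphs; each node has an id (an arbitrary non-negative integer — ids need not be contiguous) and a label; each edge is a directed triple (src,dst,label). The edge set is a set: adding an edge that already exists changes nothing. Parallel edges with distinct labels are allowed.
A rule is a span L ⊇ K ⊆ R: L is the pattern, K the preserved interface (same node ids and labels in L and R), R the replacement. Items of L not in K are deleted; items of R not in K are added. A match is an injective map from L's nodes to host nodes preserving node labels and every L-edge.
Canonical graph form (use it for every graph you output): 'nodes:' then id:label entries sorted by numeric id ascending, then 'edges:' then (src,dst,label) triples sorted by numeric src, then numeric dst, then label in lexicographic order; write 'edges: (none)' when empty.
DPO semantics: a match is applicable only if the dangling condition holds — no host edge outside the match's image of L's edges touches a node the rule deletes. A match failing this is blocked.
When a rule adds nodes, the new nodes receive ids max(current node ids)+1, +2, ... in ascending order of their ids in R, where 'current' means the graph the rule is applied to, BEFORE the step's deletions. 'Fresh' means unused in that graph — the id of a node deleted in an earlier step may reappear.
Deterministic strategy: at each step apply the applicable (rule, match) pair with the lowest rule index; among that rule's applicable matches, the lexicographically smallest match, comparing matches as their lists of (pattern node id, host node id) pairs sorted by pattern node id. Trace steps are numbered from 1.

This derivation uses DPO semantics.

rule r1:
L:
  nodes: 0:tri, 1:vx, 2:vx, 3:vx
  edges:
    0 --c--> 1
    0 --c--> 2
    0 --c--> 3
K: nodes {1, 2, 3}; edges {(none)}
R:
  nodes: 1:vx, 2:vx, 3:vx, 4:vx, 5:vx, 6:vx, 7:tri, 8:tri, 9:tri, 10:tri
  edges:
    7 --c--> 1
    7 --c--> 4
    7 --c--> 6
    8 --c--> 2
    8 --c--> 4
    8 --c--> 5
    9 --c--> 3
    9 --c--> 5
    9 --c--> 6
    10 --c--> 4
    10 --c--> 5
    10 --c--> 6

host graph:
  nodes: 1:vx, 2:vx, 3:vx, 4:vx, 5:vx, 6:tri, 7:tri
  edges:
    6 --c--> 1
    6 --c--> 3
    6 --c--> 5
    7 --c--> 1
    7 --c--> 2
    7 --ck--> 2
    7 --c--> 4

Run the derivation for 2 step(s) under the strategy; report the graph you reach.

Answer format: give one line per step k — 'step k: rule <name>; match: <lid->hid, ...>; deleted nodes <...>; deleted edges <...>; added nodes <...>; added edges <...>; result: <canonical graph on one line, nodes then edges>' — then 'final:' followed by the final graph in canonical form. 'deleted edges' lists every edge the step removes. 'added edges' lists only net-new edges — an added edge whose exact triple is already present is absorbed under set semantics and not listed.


step 1: rule r1; match: 0->6, 1->1, 2->3, 3->5; deleted nodes 6; deleted edges (6,1,c); (6,3,c); (6,5,c); added nodes 8, 9, 10, 11, 12, 13, 14; added edges (11,1,c); (11,8,c); (11,10,c); (12,3,c); (12,8,c); (12,9,c); (13,5,c); (13,9,c); (13,10,c); (14,8,c); (14,9,c); (14,10,c); result: nodes: 1:vx, 2:vx, 3:vx, 4:vx, 5:vx, 7:tri, 8:vx, 9:vx, 10:vx, 11:tri, 12:tri, 13:tri, 14:tri edges: (7,1,c); (7,2,c); (7,2,ck); (7,4,c); (11,1,c); (11,8,c); (11,10,c); (12,3,c); (12,8,c); (12,9,c); (13,5,c); (13,9,c); (13,10,c); (14,8,c); (14,9,c); (14,10,c)
step 2: rule r1; match: 0->11, 1->1, 2->8, 3->10; deleted nodes 11; deleted edges (11,1,c); (11,8,c); (11,10,c); added nodes 15, 16, 17, 18, 19, 20, 21; added edges (18,1,c); (18,15,c); (18,17,c); (19,8,c); (19,15,c); (19,16,c); (20,10,c); (20,16,c); (20,17,c); (21,15,c); (21,16,c); (21,17,c); result: nodes: 1:vx, 2:vx, 3:vx, 4:vx, 5:vx, 7:tri, 8:vx, 9:vx, 10:vx, 12:tri, 13:tri, 14:tri, 15:vx, 16:vx, 17:vx, 18:tri, 19:tri, 20:tri, 21:tri edges: (7,1,c); (7,2,c); (7,2,ck); (7,4,c); (12,3,c); (12,8,c); (12,9,c); (13,5,c); (13,9,c); (13,10,c); (14,8,c); (14,9,c); (14,10,c); (18,1,c); (18,15,c); (18,17,c); (19,8,c); (19,15,c); (19,16,c); (20,10,c); (20,16,c); (20,17,c); (21,15,c); (21,16,c); (21,17,c)
final:
nodes: 1:vx, 2:vx, 3:vx, 4:vx, 5:vx, 7:tri, 8:vx, 9:vx, 10:vx, 12:tri, 13:tri, 14:tri, 15:vx, 16:vx, 17:vx, 18:tri, 19:tri, 20:tri, 21:tri
edges: (7,1,c); (7,2,c); (7,2,ck); (7,4,c); (12,3,c); (12,8,c); (12,9,c); (13,5,c); (13,9,c); (13,10,c); (14,8,c); (14,9,c); (14,10,c); (18,1,c); (18,15,c); (18,17,c); (19,8,c); (19,15,c); (19,16,c); (20,10,c); (20,16,c); (20,17,c); (21,15,c); (21,16,c); (21,17,c)


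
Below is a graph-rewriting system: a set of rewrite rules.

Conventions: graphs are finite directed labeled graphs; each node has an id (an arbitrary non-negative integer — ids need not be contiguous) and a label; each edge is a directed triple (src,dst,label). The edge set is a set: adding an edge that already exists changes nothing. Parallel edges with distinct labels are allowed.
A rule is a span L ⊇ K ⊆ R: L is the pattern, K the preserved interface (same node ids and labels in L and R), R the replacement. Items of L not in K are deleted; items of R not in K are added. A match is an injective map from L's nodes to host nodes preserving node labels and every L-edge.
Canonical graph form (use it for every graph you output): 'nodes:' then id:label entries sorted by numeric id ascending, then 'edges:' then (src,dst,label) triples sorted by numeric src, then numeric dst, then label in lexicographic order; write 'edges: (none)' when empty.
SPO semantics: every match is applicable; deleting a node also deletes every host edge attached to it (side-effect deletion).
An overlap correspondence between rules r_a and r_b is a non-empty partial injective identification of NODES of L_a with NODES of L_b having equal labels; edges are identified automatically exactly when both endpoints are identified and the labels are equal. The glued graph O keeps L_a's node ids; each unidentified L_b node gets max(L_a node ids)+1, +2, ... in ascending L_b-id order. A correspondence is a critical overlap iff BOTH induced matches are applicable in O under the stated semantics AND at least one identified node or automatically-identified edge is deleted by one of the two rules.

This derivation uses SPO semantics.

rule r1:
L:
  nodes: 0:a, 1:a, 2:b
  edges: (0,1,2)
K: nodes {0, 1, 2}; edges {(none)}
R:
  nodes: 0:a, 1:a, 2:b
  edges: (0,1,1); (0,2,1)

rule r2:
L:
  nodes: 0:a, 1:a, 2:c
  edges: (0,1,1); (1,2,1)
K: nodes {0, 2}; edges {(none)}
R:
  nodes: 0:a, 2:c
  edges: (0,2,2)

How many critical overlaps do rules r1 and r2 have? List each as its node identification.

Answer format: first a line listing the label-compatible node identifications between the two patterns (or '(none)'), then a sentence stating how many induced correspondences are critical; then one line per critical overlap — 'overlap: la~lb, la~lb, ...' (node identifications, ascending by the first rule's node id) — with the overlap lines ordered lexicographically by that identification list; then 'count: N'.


label-compatible node identifications between L(r1) and L(r2): 0~0, 0~1, 1~0, 1~1
4 of the induced correspondences are critical overlaps of r1 and r2.
overlap: 0~0, 1~1
overlap: 0~1
overlap: 0~1, 1~0
overlap: 1~1
count: 4


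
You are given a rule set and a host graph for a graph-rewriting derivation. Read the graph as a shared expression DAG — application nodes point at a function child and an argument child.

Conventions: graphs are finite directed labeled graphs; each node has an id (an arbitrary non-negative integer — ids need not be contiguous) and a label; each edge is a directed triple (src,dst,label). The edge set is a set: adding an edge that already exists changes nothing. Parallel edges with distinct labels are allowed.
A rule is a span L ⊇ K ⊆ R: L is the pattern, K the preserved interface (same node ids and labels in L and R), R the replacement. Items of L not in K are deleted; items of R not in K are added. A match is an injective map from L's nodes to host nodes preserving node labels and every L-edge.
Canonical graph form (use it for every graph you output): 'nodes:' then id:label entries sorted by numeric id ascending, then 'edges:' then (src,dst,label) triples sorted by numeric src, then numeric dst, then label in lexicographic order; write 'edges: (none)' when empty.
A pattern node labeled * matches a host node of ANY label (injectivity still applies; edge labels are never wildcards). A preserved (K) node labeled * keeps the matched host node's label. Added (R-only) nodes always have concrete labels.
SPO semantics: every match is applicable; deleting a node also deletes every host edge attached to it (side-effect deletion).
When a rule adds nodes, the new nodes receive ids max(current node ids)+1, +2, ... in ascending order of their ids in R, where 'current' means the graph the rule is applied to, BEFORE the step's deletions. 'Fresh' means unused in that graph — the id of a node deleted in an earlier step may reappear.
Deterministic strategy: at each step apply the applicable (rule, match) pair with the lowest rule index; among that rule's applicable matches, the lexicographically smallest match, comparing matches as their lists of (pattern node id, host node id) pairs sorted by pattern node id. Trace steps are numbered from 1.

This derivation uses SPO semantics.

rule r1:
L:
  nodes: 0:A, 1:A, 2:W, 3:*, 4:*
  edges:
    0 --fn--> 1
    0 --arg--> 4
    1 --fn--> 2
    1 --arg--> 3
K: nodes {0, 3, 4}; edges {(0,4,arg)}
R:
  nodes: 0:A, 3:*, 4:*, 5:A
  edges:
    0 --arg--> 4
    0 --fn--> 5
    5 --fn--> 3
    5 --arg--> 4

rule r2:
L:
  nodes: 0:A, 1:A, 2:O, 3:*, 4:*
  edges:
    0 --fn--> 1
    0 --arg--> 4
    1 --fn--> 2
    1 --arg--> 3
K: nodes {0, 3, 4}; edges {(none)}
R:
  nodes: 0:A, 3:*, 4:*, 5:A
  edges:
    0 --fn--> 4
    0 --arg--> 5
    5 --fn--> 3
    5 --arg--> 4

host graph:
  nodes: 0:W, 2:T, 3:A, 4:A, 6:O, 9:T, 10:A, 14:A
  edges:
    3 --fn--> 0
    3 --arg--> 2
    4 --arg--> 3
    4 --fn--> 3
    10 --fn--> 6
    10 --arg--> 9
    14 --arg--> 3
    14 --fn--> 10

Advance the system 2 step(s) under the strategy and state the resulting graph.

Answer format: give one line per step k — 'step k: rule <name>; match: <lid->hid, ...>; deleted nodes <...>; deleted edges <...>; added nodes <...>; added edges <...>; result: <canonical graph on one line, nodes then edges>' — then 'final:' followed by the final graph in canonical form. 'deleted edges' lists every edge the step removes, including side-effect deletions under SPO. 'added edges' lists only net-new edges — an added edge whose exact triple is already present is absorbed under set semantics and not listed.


step 1: rule r2; match: 0->14, 1->10, 2->6, 3->9, 4->3; deleted nodes 6, 10; deleted edges (10,6,fn); (10,9,arg); (14,3,arg); (14,10,fn); added nodes 15; added edges (14,3,fn); (14,15,arg); (15,3,arg); (15,9,fn); result: nodes: 0:W, 2:T, 3:A, 4:A, 9:T, 14:A, 15:A edges: (3,0,fn); (3,2,arg); (4,3,arg); (4,3,fn); (14,3,fn); (14,15,arg); (15,3,arg); (15,9,fn)
step 2: rule r1; match: 0->14, 1->3, 2->0, 3->2, 4->15; deleted nodes 0, 3; deleted edges (3,0,fn); (3,2,arg); (4,3,arg); (4,3,fn); (14,3,fn); (15,3,arg); added nodes 16; added edges (14,16,fn); (16,2,fn); (16,15,arg); result: nodes: 2:T, 4:A, 9:T, 14:A, 15:A, 16:A edges: (14,15,arg); (14,16,fn); (15,9,fn); (16,2,fn); (16,15,arg)
final:
nodes: 2:T, 4:A, 9:T, 14:A, 15:A, 16:A
edges: (14,15,arg); (14,16,fn); (15,9,fn); (16,2,fn); (16,15,arg)


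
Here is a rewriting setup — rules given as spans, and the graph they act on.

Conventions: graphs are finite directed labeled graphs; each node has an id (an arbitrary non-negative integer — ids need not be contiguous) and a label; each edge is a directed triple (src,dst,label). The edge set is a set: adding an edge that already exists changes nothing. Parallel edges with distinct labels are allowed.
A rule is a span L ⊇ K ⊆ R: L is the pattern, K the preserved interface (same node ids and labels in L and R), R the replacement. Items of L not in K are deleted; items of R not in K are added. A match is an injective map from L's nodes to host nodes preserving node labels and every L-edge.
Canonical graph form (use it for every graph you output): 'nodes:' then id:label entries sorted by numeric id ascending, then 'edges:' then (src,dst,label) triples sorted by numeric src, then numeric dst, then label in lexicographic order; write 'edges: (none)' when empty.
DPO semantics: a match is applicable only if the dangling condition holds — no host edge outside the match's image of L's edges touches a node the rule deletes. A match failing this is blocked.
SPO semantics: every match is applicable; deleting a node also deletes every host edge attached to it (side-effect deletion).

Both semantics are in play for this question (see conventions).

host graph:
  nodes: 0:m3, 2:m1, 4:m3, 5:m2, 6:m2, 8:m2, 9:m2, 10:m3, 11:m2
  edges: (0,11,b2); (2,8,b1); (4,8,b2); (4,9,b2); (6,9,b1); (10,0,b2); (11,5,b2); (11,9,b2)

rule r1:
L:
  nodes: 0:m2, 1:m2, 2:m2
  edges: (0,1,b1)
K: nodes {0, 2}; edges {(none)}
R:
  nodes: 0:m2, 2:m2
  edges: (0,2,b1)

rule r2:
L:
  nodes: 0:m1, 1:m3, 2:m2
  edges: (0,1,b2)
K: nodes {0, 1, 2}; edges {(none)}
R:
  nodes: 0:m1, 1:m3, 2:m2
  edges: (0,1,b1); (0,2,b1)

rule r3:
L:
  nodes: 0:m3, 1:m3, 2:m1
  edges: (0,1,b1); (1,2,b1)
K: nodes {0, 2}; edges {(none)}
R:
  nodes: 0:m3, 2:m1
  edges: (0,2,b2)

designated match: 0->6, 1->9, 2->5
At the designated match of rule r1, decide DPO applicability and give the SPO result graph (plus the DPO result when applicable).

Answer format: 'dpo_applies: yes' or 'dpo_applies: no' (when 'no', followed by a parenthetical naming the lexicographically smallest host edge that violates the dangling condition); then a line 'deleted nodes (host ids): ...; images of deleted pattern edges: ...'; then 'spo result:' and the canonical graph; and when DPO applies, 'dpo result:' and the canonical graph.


dpo_applies: no
(the rule deletes node 9, which keeps host edge (4,9,b2) outside the match image — the dangling condition fails, DPO blocks; SPO proceeds and side-deletes such edges)
deleted nodes (host ids): 9; images of deleted pattern edges: (6,9,b1)
spo result:
nodes: 0:m3, 2:m1, 4:m3, 5:m2, 6:m2, 8:m2, 10:m3, 11:m2
edges: (0,11,b2); (2,8,b1); (4,8,b2); (6,5,b1); (10,0,b2); (11,5,b2)


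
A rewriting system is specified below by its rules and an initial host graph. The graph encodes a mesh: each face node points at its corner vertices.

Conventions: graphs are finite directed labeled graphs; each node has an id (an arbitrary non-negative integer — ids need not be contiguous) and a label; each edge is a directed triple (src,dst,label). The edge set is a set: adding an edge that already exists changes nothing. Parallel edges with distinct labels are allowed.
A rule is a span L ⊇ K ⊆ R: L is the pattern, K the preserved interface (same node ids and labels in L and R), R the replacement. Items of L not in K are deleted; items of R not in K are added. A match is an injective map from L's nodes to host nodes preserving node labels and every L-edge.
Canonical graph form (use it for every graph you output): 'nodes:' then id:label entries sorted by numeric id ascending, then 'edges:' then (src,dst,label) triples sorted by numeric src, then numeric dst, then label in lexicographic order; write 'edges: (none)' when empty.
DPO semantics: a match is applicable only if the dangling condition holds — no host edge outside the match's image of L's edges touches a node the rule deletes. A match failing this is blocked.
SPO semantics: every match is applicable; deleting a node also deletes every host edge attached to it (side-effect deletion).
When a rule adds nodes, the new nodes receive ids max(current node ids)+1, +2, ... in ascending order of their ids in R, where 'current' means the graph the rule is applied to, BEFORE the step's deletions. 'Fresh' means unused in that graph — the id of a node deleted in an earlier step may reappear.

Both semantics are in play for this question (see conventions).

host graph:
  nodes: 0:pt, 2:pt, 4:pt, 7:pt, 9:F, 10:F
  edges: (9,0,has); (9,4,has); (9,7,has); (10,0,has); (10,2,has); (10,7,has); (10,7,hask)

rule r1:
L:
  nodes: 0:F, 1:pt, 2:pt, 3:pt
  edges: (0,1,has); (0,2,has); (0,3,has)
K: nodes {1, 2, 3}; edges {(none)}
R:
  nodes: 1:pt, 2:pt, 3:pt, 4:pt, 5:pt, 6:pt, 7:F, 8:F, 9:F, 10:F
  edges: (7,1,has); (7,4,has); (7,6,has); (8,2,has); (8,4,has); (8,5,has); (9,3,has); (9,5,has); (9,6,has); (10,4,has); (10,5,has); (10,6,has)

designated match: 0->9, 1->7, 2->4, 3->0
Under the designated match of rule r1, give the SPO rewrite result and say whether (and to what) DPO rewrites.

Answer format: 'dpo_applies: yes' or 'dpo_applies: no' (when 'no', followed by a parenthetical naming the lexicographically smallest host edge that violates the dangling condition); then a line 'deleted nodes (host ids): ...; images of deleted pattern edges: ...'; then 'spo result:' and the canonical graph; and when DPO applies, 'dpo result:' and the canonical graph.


dpo_applies: yes
deleted nodes (host ids): 9; images of deleted pattern edges: (9,0,has); (9,4,has); (9,7,has)
spo result:
nodes: 0:pt, 2:pt, 4:pt, 7:pt, 10:F, 11:pt, 12:pt, 13:pt, 14:F, 15:F, 16:F, 17:F
edges: (10,0,has); (10,2,has); (10,7,has); (10,7,hask); (14,7,has); (14,11,has); (14,13,has); (15,4,has); (15,11,has); (15,12,has); (16,0,has); (16,12,has); (16,13,has); (17,11,has); (17,12,has); (17,13,has)
dpo result:
nodes: 0:pt, 2:pt, 4:pt, 7:pt, 10:F, 11:pt, 12:pt, 13:pt, 14:F, 15:F, 16:F, 17:F
edges: (10,0,has); (10,2,has); (10,7,has); (10,7,hask); (14,7,has); (14,11,has); (14,13,has); (15,4,has); (15,11,has); (15,12,has); (16,0,has); (16,12,has); (16,13,has); (17,11,has); (17,12,has); (17,13,has)


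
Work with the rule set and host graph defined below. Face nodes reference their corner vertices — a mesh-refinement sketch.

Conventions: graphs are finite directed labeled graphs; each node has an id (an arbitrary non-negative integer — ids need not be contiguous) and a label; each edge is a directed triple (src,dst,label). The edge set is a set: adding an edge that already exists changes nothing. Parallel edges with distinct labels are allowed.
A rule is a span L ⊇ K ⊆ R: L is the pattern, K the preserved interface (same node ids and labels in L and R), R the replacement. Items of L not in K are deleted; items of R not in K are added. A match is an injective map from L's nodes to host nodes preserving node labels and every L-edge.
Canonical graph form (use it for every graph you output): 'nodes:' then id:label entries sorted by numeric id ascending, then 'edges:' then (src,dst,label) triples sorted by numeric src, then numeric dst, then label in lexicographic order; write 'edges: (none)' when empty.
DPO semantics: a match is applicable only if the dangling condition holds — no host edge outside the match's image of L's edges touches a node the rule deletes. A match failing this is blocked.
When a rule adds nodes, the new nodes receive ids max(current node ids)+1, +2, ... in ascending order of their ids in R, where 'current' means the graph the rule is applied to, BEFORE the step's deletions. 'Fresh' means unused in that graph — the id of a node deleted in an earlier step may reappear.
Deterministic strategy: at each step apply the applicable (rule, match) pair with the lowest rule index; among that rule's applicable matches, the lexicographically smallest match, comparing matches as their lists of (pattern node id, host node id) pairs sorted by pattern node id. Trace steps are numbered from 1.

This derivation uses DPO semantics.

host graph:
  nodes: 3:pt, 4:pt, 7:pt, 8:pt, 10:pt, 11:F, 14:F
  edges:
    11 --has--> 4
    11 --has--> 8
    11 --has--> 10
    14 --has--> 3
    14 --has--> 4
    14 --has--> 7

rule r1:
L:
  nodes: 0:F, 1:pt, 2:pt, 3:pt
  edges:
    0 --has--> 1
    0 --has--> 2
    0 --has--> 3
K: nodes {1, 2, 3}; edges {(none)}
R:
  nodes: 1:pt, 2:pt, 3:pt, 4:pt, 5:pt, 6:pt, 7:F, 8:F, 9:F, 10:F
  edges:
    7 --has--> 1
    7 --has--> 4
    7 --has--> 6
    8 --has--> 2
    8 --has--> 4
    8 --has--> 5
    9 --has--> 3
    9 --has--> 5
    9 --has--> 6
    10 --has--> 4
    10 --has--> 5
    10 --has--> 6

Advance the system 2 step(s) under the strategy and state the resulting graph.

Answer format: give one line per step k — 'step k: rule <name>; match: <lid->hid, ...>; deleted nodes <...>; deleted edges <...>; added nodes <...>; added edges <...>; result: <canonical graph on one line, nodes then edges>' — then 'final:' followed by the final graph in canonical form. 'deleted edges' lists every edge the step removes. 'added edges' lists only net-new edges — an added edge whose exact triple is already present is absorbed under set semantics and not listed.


step 1: rule r1; match: 0->11, 1->4, 2->8, 3->10; deleted nodes 11; deleted edges (11,4,has); (11,8,has); (11,10,has); added nodes 15, 16, 17, 18, 19, 20, 21; added edges (18,4,has); (18,15,has); (18,17,has); (19,8,has); (19,15,has); (19,16,has); (20,10,has); (20,16,has); (20,17,has); (21,15,has); (21,16,has); (21,17,has); result: nodes: 3:pt, 4:pt, 7:pt, 8:pt, 10:pt, 14:F, 15:pt, 16:pt, 17:pt, 18:F, 19:F, 20:F, 21:F edges: (14,3,has); (14,4,has); (14,7,has); (18,4,has); (18,15,has); (18,17,has); (19,8,has); (19,15,has); (19,16,has); (20,10,has); (20,16,has); (20,17,has); (21,15,has); (21,16,has); (21,17,has)
step 2: rule r1; match: 0->14, 1->3, 2->4, 3->7; deleted nodes 14; deleted edges (14,3,has); (14,4,has); (14,7,has); added nodes 22, 23, 24, 25, 26, 27, 28; added edges (25,3,has); (25,22,has); (25,24,has); (26,4,has); (26,22,has); (26,23,has); (27,7,has); (27,23,has); (27,24,has); (28,22,has); (28,23,has); (28,24,has); result: nodes: 3:pt, 4:pt, 7:pt, 8:pt, 10:pt, 15:pt, 16:pt, 17:pt, 18:F, 19:F, 20:F, 21:F, 22:pt, 23:pt, 24:pt, 25:F, 26:F, 27:F, 28:F edges: (18,4,has); (18,15,has); (18,17,has); (19,8,has); (19,15,has); (19,16,has); (20,10,has); (20,16,has); (20,17,has); (21,15,has); (21,16,has); (21,17,has); (25,3,has); (25,22,has); (25,24,has); (26,4,has); (26,22,has); (26,23,has); (27,7,has); (27,23,has); (27,24,has); (28,22,has); (28,23,has); (28,24,has)
final:
nodes: 3:pt, 4:pt, 7:pt, 8:pt, 10:pt, 15:pt, 16:pt, 17:pt, 18:F, 19:F, 20:F, 21:F, 22:pt, 23:pt, 24:pt, 25:F, 26:F, 27:F, 28:F
edges: (18,4,has); (18,15,has); (18,17,has); (19,8,has); (19,15,has); (19,16,has); (20,10,has); (20,16,has); (20,17,has); (21,15,has); (21,16,has); (21,17,has); (25,3,has); (25,22,has); (25,24,has); (26,4,has); (26,22,has); (26,23,has); (27,7,has); (27,23,has); (27,24,has); (28,22,has); (28,23,has); (28,24,has)


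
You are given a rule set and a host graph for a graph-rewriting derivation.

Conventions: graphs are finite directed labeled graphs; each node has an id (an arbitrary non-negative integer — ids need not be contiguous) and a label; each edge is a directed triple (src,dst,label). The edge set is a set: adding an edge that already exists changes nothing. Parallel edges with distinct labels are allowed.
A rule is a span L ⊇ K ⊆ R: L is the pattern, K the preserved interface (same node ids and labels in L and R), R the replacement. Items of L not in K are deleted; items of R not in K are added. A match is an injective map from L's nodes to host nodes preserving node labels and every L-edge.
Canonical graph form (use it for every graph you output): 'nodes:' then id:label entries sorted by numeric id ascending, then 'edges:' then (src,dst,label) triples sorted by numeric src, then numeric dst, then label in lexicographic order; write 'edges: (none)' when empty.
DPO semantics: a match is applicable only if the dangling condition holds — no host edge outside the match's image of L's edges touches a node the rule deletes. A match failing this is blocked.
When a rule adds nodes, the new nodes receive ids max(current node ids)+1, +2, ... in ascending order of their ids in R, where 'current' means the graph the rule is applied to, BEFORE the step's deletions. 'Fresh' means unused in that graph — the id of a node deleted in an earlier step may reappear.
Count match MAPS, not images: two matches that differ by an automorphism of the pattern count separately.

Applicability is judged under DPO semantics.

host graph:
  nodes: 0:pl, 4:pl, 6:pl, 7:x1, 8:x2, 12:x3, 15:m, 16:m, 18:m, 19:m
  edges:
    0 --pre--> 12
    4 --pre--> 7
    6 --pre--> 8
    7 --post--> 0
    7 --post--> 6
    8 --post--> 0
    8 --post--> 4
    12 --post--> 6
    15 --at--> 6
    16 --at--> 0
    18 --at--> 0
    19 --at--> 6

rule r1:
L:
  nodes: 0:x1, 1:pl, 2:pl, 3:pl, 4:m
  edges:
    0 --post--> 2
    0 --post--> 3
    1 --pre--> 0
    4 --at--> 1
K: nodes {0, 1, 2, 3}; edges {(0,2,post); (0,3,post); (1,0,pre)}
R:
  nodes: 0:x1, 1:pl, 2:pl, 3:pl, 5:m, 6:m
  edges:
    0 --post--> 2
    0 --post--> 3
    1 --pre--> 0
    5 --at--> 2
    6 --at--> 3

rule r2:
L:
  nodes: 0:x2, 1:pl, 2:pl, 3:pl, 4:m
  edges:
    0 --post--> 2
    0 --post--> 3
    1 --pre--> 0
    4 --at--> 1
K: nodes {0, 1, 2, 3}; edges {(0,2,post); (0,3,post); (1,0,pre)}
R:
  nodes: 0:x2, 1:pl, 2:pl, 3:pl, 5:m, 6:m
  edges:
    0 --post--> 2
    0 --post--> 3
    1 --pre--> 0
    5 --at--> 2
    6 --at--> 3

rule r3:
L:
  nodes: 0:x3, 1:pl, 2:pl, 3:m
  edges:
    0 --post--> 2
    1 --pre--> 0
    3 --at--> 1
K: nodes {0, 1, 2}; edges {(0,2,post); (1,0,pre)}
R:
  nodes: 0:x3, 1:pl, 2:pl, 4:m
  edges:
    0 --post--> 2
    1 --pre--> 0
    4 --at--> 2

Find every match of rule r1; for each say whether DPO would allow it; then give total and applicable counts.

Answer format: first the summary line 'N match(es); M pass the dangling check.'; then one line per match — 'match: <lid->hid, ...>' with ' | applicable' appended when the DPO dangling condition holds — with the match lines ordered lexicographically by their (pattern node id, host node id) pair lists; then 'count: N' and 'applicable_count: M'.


0 match(es); 0 pass the dangling check.
count: 0
applicable_count: 0


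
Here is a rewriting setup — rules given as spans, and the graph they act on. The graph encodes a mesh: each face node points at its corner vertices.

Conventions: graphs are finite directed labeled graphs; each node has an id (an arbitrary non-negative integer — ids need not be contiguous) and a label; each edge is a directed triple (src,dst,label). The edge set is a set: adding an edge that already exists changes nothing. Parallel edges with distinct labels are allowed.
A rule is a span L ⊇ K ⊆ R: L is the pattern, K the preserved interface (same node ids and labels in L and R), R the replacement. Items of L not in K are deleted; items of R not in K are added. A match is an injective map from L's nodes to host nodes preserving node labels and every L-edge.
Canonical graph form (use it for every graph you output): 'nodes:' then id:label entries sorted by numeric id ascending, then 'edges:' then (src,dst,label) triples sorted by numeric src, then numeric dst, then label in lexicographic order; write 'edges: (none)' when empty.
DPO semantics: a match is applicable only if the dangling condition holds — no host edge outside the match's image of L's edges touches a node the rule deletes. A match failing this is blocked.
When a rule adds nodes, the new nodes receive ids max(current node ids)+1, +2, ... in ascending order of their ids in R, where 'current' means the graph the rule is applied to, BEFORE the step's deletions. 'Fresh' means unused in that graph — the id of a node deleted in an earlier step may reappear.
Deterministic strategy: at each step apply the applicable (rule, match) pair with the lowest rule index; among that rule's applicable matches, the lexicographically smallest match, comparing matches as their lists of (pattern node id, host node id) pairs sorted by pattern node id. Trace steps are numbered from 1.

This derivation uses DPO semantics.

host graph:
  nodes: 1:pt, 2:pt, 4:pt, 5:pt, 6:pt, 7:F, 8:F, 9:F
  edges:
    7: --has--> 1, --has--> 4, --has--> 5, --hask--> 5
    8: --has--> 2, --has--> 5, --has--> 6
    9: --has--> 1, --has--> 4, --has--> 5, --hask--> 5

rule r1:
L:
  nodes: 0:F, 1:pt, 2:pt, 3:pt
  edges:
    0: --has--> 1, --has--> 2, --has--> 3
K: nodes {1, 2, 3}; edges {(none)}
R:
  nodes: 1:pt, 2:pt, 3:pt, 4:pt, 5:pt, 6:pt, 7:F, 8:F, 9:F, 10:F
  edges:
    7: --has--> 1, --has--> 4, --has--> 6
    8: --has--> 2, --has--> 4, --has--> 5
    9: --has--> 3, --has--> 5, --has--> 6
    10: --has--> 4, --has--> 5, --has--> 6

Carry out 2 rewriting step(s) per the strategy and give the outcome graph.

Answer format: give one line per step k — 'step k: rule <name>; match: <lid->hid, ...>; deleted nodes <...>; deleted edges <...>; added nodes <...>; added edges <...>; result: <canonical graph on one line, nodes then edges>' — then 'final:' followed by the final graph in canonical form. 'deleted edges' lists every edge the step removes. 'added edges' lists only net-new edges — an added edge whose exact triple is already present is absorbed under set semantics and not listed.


step 1: rule r1; match: 0->8, 1->2, 2->5, 3->6; deleted nodes 8; deleted edges (8,2,has); (8,5,has); (8,6,has); added nodes 10, 11, 12, 13, 14, 15, 16; added edges (13,2,has); (13,10,has); (13,12,has); (14,5,has); (14,10,has); (14,11,has); (15,6,has); (15,11,has); (15,12,has); (16,10,has); (16,11,has); (16,12,has); result: nodes: 1:pt, 2:pt, 4:pt, 5:pt, 6:pt, 7:F, 9:F, 10:pt, 11:pt, 12:pt, 13:F, 14:F, 15:F, 16:F edges: (7,1,has); (7,4,has); (7,5,has); (7,5,hask); (9,1,has); (9,4,has); (9,5,has); (9,5,hask); (13,2,has); (13,10,has); (13,12,has); (14,5,has); (14,10,has); (14,11,has); (15,6,has); (15,11,has); (15,12,has); (16,10,has); (16,11,has); (16,12,has)
step 2: rule r1; match: 0->13, 1->2, 2->10, 3->12; deleted nodes 13; deleted edges (13,2,has); (13,10,has); (13,12,has); added nodes 17, 18, 19, 20, 21, 22, 23; added edges (20,2,has); (20,17,has); (20,19,has); (21,10,has); (21,17,has); (21,18,has); (22,12,has); (22,18,has); (22,19,has); (23,17,has); (23,18,has); (23,19,has); result: nodes: 1:pt, 2:pt, 4:pt, 5:pt, 6:pt, 7:F, 9:F, 10:pt, 11:pt, 12:pt, 14:F, 15:F, 16:F, 17:pt, 18:pt, 19:pt, 20:F, 21:F, 22:F, 23:F edges: (7,1,has); (7,4,has); (7,5,has); (7,5,hask); (9,1,has); (9,4,has); (9,5,has); (9,5,hask); (14,5,has); (14,10,has); (14,11,has); (15,6,has); (15,11,has); (15,12,has); (16,10,has); (16,11,has); (16,12,has); (20,2,has); (20,17,has); (20,19,has); (21,10,has); (21,17,has); (21,18,has); (22,12,has); (22,18,has); (22,19,has); (23,17,has); (23,18,has); (23,19,has)
final:
nodes: 1:pt, 2:pt, 4:pt, 5:pt, 6:pt, 7:F, 9:F, 10:pt, 11:pt, 12:pt, 14:F, 15:F, 16:F, 17:pt, 18:pt, 19:pt, 20:F, 21:F, 22:F, 23:F
edges: (7,1,has); (7,4,has); (7,5,has); (7,5,hask); (9,1,has); (9,4,has); (9,5,has); (9,5,hask); (14,5,has); (14,10,has); (14,11,has); (15,6,has); (15,11,has); (15,12,has); (16,10,has); (16,11,has); (16,12,has); (20,2,has); (20,17,has); (20,19,has); (21,10,has); (21,17,has); (21,18,has); (22,12,has); (22,18,has); (22,19,has); (23,17,has); (23,18,has); (23,19,has)


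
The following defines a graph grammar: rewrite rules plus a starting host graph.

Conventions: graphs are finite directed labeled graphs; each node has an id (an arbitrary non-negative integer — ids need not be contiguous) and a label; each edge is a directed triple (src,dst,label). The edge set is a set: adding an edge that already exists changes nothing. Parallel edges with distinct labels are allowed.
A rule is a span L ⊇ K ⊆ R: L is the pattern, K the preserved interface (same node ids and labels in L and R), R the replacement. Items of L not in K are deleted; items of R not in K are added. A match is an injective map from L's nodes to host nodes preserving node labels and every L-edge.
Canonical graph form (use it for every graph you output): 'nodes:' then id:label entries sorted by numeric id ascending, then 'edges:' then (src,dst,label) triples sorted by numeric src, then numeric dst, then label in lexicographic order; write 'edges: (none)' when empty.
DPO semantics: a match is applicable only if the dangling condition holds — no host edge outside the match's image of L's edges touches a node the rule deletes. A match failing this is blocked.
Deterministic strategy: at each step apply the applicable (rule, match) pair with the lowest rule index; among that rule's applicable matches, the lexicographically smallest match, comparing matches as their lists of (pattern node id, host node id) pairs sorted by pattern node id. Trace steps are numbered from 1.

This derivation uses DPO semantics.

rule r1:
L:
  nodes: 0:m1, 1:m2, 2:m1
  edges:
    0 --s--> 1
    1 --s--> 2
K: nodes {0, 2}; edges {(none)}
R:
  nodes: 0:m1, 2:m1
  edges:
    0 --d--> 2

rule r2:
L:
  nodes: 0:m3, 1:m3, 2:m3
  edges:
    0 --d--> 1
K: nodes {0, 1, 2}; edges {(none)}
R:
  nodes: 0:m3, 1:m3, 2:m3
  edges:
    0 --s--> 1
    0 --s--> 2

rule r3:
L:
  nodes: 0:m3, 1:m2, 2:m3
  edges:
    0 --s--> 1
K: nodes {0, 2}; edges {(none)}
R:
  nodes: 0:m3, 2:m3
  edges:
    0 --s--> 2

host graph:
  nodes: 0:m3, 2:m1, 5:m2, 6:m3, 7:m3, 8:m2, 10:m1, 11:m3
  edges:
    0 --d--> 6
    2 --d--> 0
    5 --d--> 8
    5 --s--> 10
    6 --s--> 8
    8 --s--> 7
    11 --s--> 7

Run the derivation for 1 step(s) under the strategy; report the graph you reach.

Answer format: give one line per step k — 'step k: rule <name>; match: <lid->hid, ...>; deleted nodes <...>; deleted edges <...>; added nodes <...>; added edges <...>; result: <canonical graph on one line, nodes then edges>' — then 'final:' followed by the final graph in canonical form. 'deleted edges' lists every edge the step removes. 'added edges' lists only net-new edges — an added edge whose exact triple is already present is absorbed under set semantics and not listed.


step 1: rule r2; match: 0->0, 1->6, 2->7; deleted nodes (none); deleted edges (0,6,d); added nodes (none); added edges (0,6,s); (0,7,s); result: nodes: 0:m3, 2:m1, 5:m2, 6:m3, 7:m3, 8:m2, 10:m1, 11:m3 edges: (0,6,s); (0,7,s); (2,0,d); (5,8,d); (5,10,s); (6,8,s); (8,7,s); (11,7,s)
final:
nodes: 0:m3, 2:m1, 5:m2, 6:m3, 7:m3, 8:m2, 10:m1, 11:m3
edges: (0,6,s); (0,7,s); (2,0,d); (5,8,d); (5,10,s); (6,8,s); (8,7,s); (11,7,s)
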